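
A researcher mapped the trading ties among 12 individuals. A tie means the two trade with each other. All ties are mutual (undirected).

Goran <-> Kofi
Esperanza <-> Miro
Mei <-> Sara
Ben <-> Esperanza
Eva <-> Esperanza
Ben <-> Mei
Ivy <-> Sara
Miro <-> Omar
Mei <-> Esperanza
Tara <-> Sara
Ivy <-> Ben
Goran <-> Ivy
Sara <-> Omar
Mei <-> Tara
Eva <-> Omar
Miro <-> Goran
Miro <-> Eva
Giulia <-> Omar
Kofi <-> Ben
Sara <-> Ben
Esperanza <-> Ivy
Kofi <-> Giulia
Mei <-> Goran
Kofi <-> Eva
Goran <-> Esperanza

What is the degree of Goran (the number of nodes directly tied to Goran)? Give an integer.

5

Goran is directly tied to Esperanza, Ivy, Kofi, Mei, and Miro. That is 5 neighbors, so the degree of Goran is 5.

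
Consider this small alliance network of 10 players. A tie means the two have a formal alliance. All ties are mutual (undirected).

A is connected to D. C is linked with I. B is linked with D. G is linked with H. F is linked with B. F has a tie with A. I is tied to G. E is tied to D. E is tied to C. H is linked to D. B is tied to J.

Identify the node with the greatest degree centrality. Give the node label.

Degrees — A:2, B:3, C:2, D:4, E:2, F:2, G:2, H:2, I:2, J:1.
The maximum is 4, attained only by D.

D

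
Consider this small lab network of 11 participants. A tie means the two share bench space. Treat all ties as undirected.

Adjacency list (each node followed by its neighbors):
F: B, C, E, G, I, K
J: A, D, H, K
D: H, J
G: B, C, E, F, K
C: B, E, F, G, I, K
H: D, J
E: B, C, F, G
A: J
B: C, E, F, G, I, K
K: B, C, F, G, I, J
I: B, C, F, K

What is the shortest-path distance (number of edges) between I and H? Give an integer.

3

One shortest route is I – K – J – H, which uses 3 edges, and at distance 2 from I we only reach {E, G, J}, which does not include H. So d(I,H) = 3.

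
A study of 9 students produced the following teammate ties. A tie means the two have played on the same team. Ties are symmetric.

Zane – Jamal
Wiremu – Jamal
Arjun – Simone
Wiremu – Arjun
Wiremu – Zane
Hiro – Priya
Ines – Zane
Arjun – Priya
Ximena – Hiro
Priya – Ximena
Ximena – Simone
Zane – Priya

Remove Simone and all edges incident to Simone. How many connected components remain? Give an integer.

Simone's neighbors (Arjun and Ximena) remain reachable from one another through other ties, so the rest of the network stays in one piece.

1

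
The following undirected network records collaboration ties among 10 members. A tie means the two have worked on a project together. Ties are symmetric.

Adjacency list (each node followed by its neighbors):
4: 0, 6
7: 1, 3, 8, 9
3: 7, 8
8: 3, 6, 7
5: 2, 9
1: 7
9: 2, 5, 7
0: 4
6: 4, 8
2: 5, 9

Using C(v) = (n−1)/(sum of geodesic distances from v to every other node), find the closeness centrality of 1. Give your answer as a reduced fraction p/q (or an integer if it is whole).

9/25

Distances from 1: 0:5, 2:3, 3:2, 4:4, 5:3, 6:3, 7:1, 8:2, 9:2. Sum = 25.
n = 10, so closeness = 9/25.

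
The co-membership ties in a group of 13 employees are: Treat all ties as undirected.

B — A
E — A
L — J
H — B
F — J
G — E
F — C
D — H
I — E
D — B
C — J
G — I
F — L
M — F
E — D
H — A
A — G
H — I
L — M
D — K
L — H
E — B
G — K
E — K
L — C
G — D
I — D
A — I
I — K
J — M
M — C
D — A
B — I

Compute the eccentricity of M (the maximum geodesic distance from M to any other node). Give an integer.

4

Distances from M: A:3, B:3, C:1, D:3, E:4, F:1, G:4, H:2, I:3, J:1, K:4, L:1.
The largest is 4 (to E, G, and K), so the eccentricity of M is 4.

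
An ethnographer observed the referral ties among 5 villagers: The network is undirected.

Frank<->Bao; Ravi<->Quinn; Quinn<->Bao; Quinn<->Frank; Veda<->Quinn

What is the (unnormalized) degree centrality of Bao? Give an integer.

2

Bao is directly tied to Frank and Quinn. That is 2 neighbors, so the degree of Bao is 2.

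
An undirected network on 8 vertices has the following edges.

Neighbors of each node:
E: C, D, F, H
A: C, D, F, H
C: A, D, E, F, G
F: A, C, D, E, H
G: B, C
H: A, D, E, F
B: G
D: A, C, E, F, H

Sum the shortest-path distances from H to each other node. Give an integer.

13

Distances from H: A:1, B:4, C:2, D:1, E:1, F:1, G:3.
Sum = 1 + 4 + 2 + 1 + 1 + 1 + 3 = 13.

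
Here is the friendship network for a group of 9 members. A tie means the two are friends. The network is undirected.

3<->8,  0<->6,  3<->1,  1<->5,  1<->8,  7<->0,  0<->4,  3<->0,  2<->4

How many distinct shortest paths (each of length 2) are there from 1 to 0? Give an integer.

The shortest distance is 2, and the only length-2 path is 1–3–0. So there is exactly 1 shortest path.

1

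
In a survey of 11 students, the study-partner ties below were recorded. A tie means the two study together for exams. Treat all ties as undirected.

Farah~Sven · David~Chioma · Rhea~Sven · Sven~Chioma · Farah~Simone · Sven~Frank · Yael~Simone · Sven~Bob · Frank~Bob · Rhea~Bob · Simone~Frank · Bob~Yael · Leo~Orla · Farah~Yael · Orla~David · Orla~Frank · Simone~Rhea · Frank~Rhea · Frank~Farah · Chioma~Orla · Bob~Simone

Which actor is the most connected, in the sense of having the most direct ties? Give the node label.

Frank

Degrees — Bob:5, Chioma:3, David:2, Farah:4, Frank:6, Leo:1, Orla:4, Rhea:4, Simone:5, Sven:5, Yael:3.
The maximum is 6, attained only by Frank.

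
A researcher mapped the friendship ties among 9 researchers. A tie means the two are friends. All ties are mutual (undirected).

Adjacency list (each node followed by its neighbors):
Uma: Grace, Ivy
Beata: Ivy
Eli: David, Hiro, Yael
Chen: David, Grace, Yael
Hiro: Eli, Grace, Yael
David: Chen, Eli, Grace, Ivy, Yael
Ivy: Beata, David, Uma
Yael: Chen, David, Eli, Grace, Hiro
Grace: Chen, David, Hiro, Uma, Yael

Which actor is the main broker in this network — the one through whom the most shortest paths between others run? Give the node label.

Unnormalized betweenness of each node: Beata:0, Chen:0, David:59/6, Eli:5/6, Grace:73/12, Hiro:7/12, Ivy:31/4, Uma:3/2, Yael:29/12.
David has the largest value, 59/6, making it the main broker — the node through which the most shortest paths run.

David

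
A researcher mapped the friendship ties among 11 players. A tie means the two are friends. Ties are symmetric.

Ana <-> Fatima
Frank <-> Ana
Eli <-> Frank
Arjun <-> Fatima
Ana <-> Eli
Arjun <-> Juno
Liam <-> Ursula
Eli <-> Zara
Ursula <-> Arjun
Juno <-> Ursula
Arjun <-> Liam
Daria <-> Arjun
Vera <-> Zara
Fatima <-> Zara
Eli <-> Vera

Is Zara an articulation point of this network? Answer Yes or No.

No

Even without Zara, every remaining node can still reach every other (the residual graph is connected), so Zara is not a cut vertex.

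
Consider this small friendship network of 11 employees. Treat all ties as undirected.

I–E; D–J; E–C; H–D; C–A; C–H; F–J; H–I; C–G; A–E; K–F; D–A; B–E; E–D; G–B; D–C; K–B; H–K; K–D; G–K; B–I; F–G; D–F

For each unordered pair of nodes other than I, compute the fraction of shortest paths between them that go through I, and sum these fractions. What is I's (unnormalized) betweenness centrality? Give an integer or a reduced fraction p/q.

5/6

Pairs whose geodesics pass through I — B–H: 1/2; H–E: 1/3.
All other pairs contribute 0.
Summing the contributions gives betweenness(I) = 5/6.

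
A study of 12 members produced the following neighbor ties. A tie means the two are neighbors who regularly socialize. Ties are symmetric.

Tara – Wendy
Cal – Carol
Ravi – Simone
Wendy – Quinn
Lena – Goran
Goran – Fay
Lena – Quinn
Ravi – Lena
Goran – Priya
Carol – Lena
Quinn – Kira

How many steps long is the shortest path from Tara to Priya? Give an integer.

5

One shortest route is Tara – Wendy – Quinn – Lena – Goran – Priya, which uses 5 edges, and at distance 4 from Tara we only reach {Carol, Goran, Ravi}, which does not include Priya. So d(Tara,Priya) = 5.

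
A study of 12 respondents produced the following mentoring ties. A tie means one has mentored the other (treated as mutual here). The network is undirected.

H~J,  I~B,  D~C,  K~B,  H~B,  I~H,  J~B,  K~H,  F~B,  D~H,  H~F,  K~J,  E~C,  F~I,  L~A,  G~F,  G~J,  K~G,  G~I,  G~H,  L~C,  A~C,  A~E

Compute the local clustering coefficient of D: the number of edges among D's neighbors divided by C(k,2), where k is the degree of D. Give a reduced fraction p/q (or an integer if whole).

D's neighbors: C and H (k = 2).
Possible neighbor pairs: C(2,2) = 1. Edges among them: none → e = 0.
Clustering(D) = 0/1.

0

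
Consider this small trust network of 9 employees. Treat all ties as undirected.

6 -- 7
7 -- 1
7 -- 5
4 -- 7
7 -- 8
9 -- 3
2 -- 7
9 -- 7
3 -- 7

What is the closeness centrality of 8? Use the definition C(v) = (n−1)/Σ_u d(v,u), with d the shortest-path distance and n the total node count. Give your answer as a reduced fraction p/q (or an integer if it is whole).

8/15

Distances from 8: 1:2, 2:2, 3:2, 4:2, 5:2, 6:2, 7:1, 9:2. Sum = 15.
n = 9, so closeness = 8/15.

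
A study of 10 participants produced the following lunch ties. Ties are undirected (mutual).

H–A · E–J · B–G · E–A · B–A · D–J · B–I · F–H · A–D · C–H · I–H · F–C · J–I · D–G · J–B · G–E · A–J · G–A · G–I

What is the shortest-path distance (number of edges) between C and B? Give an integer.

One shortest route is C – H – A – B, which uses 3 edges, and at distance 2 from C we only reach {A, I}, which does not include B. So d(C,B) = 3.

3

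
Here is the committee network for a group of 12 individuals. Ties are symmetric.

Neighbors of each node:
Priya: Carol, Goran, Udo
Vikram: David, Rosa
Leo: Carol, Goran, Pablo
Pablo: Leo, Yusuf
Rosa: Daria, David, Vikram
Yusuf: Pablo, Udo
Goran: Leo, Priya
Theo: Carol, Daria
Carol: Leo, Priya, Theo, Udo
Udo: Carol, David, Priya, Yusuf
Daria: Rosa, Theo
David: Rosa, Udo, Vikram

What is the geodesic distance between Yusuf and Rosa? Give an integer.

3

One shortest route is Yusuf – Udo – David – Rosa, which uses 3 edges, and at distance 2 from Yusuf we only reach {Carol, David, Leo, Priya}, which does not include Rosa. So d(Yusuf,Rosa) = 3.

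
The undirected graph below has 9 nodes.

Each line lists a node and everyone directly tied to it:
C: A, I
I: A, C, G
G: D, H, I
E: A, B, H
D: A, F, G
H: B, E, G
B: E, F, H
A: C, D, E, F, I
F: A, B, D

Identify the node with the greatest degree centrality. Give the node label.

Degrees — A:5, B:3, C:2, D:3, E:3, F:3, G:3, H:3, I:3.
The maximum is 5, attained only by A.

A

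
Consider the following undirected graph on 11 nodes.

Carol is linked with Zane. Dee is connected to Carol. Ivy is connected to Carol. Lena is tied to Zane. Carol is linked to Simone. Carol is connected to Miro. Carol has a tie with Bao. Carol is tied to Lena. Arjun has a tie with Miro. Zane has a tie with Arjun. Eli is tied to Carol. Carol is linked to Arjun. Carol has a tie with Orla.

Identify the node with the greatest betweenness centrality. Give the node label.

Unnormalized betweenness of each node: Arjun:1/2, Bao:0, Carol:41, Dee:0, Eli:0, Ivy:0, Lena:0, Miro:0, Orla:0, Simone:0, Zane:1/2.
Carol has the largest value, 41, making it the main broker — the node through which the most shortest paths run.

Carol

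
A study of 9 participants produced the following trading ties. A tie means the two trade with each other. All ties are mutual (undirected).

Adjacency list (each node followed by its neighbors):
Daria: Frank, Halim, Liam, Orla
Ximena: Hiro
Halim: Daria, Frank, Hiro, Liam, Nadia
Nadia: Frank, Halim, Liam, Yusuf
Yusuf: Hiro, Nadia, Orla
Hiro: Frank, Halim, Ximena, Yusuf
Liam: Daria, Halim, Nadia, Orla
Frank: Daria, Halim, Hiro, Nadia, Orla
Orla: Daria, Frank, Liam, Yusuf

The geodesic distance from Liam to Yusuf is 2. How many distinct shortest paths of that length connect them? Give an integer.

The shortest distance is 2. The length-2 paths are: Liam–Nadia–Yusuf; Liam–Orla–Yusuf.
That gives 2 distinct shortest paths.

2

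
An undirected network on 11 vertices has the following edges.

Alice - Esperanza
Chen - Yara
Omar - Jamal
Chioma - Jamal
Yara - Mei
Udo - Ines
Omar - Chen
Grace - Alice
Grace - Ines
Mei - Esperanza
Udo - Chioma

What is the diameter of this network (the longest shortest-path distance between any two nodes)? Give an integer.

5

Eccentricity of each node (its greatest distance to any other): Alice:5, Chen:5, Chioma:5, Esperanza:5, Grace:5, Ines:5, Jamal:5, Mei:5, Omar:5, Udo:5, Yara:5.
The maximum eccentricity is 5, realized for instance by the pair Yara–Udo via Yara – Chen – Omar – Jamal – Chioma – Udo. So the diameter is 5.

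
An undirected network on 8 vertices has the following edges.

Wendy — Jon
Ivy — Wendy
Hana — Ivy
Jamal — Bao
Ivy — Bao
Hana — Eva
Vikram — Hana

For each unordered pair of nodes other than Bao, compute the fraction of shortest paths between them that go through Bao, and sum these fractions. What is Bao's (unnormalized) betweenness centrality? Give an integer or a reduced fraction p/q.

Pairs whose geodesics pass through Bao — Eva–Jamal: 1; Jon–Jamal: 1; Jamal–Vikram: 1; Jamal–Hana: 1; Jamal–Wendy: 1; Jamal–Ivy: 1.
All other pairs contribute 0.
Summing the contributions gives betweenness(Bao) = 6.

6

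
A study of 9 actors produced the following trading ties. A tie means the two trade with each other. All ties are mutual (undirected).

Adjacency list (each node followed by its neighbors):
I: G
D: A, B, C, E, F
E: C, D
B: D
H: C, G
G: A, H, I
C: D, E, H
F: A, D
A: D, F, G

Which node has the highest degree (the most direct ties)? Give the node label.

Degrees — A:3, B:1, C:3, D:5, E:2, F:2, G:3, H:2, I:1.
The maximum is 5, attained only by D.

D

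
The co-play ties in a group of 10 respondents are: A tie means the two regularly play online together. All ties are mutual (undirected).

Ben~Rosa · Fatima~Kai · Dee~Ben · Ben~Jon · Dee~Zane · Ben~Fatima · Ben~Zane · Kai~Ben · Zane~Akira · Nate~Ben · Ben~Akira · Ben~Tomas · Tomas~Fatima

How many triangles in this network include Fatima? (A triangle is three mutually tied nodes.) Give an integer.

Fatima's neighbors: Ben, Kai, and Tomas.
Neighbor pairs that are themselves tied: Fatima–Ben–Kai; Fatima–Ben–Tomas. Each forms one triangle with Fatima, for 2 in total.

2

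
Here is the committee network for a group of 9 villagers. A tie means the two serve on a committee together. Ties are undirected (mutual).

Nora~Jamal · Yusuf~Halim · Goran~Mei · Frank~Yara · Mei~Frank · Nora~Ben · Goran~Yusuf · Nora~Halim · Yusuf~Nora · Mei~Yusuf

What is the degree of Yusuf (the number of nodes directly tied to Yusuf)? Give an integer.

Yusuf is directly tied to Goran, Halim, Mei, and Nora. That is 4 neighbors, so the degree of Yusuf is 4.

4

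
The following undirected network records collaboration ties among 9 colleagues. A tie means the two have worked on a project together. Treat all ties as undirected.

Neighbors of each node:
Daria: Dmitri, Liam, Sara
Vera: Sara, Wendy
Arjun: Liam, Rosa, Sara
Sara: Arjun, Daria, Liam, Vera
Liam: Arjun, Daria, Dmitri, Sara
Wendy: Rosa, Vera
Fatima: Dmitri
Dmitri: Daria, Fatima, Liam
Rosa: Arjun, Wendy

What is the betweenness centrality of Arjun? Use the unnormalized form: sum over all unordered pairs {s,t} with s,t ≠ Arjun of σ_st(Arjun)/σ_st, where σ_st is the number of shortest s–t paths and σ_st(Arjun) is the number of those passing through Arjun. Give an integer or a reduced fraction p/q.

Pairs whose geodesics pass through Arjun — Liam–Rosa: 1; Liam–Wendy: 1/2; Dmitri–Rosa: 1; Dmitri–Wendy: 1/3; Rosa–Sara: 1; Rosa–Fatima: 1; Rosa–Daria: 2/2; Wendy–Fatima: 1/3.
All other pairs contribute 0.
Summing the contributions gives betweenness(Arjun) = 37/6.

37/6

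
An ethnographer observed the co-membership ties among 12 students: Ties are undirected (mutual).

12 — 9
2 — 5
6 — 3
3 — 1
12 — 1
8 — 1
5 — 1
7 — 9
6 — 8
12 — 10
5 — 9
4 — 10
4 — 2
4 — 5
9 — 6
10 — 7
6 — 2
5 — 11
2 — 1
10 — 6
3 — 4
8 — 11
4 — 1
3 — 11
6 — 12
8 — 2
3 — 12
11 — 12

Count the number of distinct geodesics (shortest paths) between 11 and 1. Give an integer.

4

The shortest distance is 2. The length-2 paths are: 11–12–1; 11–8–1; 11–3–1; 11–5–1.
That gives 4 distinct shortest paths.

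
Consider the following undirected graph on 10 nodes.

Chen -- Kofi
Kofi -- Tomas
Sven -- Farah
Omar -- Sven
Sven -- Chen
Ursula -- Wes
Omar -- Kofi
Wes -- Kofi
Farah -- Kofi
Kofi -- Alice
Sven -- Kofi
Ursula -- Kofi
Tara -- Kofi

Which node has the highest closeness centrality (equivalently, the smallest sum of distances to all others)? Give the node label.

Farness (sum of distances to all others) for each node — Alice:17, Chen:16, Farah:16, Kofi:9, Omar:16, Sven:14, Tara:17, Tomas:17, Ursula:16, Wes:16.
The smallest farness is 9, for Kofi, so Kofi has the highest closeness.

Kofi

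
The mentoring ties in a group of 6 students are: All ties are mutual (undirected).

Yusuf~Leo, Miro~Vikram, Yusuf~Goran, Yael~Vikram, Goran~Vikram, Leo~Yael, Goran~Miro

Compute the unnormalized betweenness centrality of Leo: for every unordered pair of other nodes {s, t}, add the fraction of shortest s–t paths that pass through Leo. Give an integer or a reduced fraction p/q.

1

Pairs whose geodesics pass through Leo — Yusuf–Yael: 1.
All other pairs contribute 0.
Summing the contributions gives betweenness(Leo) = 1.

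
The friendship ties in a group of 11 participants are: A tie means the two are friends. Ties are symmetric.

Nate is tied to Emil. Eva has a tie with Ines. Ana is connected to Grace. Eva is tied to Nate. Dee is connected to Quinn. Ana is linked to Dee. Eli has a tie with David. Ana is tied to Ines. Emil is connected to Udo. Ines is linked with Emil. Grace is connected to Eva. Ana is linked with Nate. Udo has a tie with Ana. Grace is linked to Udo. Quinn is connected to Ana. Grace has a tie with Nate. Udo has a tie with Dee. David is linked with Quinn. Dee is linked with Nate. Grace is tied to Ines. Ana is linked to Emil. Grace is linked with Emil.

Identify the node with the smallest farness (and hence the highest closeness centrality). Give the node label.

Ana

Farness (sum of distances to all others) for each node — Ana:14, David:25, Dee:17, Eli:34, Emil:18, Eva:23, Grace:17, Ines:19, Nate:18, Quinn:18, Udo:19.
The smallest farness is 14, for Ana, so Ana has the highest closeness.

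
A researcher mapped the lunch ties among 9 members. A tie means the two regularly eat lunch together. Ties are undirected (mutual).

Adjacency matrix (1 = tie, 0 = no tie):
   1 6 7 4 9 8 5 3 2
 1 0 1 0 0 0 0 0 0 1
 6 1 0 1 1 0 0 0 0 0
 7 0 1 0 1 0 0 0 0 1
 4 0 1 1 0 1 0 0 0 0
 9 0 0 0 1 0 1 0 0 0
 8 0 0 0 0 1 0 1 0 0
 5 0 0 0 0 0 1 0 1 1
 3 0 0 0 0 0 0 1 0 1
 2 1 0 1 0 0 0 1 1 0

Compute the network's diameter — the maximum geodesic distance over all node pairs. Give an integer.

3

Eccentricity of each node (its greatest distance to any other): 1:3, 2:3, 3:3, 4:3, 5:3, 6:3, 7:3, 8:3, 9:3.
The maximum eccentricity is 3, realized for instance by the pair 1–9 via 1 – 6 – 4 – 9. So the diameter is 3.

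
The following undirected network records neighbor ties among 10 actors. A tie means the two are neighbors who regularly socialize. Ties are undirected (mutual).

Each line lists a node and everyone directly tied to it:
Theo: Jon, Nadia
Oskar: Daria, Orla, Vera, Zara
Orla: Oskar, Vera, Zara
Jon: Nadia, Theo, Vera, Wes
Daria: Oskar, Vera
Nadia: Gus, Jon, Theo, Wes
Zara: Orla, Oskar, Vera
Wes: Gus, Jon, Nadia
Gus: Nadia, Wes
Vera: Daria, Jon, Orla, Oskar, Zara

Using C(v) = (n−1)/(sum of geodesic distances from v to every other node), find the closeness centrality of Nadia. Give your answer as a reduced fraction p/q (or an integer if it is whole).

1/2

Distances from Nadia: Daria:3, Gus:1, Jon:1, Orla:3, Oskar:3, Theo:1, Vera:2, Wes:1, Zara:3. Sum = 18.
n = 10, so closeness = 9/18 = 1/2.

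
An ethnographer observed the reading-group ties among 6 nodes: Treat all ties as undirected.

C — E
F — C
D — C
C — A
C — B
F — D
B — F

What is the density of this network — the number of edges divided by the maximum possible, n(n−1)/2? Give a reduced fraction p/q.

There are 7 edges and 6 nodes, so the maximum possible is C(6,2) = 15.
Density = 7/15.

7/15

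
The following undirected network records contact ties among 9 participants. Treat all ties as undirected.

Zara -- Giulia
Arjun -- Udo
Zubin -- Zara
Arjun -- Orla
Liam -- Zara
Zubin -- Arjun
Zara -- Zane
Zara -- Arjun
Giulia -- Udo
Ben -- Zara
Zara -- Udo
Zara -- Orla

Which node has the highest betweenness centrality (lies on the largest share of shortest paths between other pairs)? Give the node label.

Unnormalized betweenness of each node: Arjun:3/2, Ben:0, Giulia:0, Liam:0, Orla:0, Udo:1/2, Zane:0, Zara:22, Zubin:0.
Zara has the largest value, 22, making it the main broker — the node through which the most shortest paths run.

Zara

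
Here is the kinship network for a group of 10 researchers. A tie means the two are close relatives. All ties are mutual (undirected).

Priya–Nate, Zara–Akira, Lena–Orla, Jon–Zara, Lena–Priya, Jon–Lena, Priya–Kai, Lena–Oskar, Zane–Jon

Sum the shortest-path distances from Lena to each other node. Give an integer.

Distances from Lena: Akira:3, Jon:1, Kai:2, Nate:2, Orla:1, Oskar:1, Priya:1, Zane:2, Zara:2.
Sum = 3 + 1 + 2 + 2 + 1 + 1 + 1 + 2 + 2 = 15.

15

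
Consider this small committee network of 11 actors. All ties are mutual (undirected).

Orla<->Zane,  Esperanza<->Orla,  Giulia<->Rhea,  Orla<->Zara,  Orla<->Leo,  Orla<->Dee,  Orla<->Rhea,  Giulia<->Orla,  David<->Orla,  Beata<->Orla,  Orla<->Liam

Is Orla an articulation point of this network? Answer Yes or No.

Removing Orla leaves {Beata} with no path to {Giulia and Rhea}, so the network splits into 9 components. Orla is a cut vertex.

Yes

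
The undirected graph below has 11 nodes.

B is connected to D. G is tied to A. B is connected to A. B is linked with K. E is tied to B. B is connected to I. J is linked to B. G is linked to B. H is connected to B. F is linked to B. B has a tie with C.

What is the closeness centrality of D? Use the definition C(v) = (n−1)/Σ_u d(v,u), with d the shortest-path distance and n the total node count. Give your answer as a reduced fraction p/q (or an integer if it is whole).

10/19

Distances from D: A:2, B:1, C:2, E:2, F:2, G:2, H:2, I:2, J:2, K:2. Sum = 19.
n = 11, so closeness = 10/19.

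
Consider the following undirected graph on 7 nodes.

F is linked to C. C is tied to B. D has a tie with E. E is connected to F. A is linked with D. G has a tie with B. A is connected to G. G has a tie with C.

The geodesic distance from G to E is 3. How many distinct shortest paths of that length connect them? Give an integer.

The shortest distance is 3. The length-3 paths are: G–C–F–E; G–A–D–E.
That gives 2 distinct shortest paths.

2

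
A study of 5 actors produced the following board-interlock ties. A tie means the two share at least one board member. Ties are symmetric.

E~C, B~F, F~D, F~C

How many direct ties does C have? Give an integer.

2

C is directly tied to E and F. That is 2 neighbors, so the degree of C is 2.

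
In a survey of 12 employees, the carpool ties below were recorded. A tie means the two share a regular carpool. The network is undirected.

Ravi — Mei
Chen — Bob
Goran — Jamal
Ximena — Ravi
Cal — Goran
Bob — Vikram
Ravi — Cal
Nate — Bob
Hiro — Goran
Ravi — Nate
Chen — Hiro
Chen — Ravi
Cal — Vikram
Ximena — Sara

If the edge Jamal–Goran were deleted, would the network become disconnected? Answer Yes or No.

Without the Jamal–Goran edge there is no alternate route between Jamal and Goran, so the network disconnects. It is a bridge.

Yes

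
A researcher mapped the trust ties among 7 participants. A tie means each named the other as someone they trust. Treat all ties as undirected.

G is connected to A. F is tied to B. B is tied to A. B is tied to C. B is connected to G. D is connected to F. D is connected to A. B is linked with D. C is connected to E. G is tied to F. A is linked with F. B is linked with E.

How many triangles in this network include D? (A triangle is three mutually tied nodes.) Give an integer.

D's neighbors: A, B, and F.
Neighbor pairs that are themselves tied: D–A–B; D–A–F; D–B–F. Each forms one triangle with D, for 3 in total.

3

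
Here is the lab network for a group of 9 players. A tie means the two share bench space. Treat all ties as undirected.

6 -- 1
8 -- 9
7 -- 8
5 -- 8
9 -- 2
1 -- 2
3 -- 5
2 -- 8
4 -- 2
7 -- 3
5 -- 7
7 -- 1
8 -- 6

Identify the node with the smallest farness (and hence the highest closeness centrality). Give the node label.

8

Farness (sum of distances to all others) for each node — 1:13, 2:13, 3:19, 4:20, 5:14, 6:16, 7:13, 8:11, 9:15.
The smallest farness is 11, for 8, so 8 has the highest closeness.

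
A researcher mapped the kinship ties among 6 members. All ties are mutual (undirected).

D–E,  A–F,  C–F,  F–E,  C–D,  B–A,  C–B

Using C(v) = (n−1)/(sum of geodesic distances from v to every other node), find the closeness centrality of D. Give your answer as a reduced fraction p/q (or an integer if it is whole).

Distances from D: A:3, B:2, C:1, E:1, F:2. Sum = 9.
n = 6, so closeness = 5/9.

5/9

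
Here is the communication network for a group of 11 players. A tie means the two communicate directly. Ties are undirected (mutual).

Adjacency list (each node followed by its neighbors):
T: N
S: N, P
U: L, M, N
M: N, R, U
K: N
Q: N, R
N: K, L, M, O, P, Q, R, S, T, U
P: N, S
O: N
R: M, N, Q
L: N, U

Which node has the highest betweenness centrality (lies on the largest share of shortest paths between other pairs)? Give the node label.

Unnormalized betweenness of each node: K:0, L:0, M:1/2, N:77/2, O:0, P:0, Q:0, R:1/2, S:0, T:0, U:1/2.
N has the largest value, 77/2, making it the main broker — the node through which the most shortest paths run.

N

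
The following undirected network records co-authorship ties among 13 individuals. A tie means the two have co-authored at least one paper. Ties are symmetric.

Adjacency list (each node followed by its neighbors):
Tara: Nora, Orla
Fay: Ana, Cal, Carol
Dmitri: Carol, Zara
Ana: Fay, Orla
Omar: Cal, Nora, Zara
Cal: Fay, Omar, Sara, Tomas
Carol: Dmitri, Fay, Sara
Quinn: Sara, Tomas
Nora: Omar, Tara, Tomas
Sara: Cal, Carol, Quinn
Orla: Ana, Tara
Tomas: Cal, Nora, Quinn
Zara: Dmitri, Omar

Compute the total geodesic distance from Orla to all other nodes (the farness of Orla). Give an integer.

Distances from Orla: Ana:1, Cal:3, Carol:3, Dmitri:4, Fay:2, Nora:2, Omar:3, Quinn:4, Sara:4, Tara:1, Tomas:3, Zara:4.
Sum = 1 + 3 + 3 + 4 + 2 + 2 + 3 + 4 + 4 + 1 + 3 + 4 = 34.

34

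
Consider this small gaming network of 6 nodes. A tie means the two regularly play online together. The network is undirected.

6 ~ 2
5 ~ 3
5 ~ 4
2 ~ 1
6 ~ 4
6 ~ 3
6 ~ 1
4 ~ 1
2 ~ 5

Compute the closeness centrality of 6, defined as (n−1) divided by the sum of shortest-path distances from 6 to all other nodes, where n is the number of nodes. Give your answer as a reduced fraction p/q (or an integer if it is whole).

Distances from 6: 1:1, 2:1, 3:1, 4:1, 5:2. Sum = 6.
n = 6, so closeness = 5/6.

5/6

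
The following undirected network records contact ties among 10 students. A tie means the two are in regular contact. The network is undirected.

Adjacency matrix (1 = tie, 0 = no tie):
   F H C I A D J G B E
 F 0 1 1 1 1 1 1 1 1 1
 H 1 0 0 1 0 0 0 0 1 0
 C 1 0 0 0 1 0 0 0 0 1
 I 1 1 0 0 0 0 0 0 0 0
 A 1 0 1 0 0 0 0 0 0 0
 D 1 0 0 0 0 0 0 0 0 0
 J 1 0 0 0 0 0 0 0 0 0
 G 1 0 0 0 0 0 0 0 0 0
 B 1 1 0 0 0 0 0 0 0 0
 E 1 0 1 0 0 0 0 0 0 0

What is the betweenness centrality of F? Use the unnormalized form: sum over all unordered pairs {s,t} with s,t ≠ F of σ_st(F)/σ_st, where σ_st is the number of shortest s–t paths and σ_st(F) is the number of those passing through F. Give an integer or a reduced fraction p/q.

31

Pairs whose geodesics pass through F — H–C: 1; H–A: 1; H–D: 1; H–J: 1; H–G: 1; H–E: 1; C–I: 1; C–D: 1; C–J: 1; C–G: 1; C–B: 1; I–A: 1; I–D: 1; I–J: 1 … (+18 more pairs).
All other pairs contribute 0.
Summing the contributions gives betweenness(F) = 31.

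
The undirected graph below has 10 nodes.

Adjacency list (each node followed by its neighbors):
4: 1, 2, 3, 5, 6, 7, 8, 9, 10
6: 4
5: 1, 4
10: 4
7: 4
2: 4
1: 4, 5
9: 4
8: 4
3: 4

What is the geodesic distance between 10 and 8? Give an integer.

2

One shortest route is 10 – 4 – 8, which uses 2 edges, and 10 and 8 are not directly tied, so nothing shorter exists. So d(10,8) = 2.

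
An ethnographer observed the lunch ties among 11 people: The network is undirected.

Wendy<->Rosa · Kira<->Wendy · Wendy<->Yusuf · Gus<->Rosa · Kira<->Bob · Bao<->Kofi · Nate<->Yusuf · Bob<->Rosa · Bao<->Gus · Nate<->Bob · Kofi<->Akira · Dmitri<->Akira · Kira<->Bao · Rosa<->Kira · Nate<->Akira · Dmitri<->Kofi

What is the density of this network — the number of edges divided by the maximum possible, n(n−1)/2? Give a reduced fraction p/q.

16/55

There are 16 edges and 11 nodes, so the maximum possible is C(11,2) = 55.
Density = 16/55.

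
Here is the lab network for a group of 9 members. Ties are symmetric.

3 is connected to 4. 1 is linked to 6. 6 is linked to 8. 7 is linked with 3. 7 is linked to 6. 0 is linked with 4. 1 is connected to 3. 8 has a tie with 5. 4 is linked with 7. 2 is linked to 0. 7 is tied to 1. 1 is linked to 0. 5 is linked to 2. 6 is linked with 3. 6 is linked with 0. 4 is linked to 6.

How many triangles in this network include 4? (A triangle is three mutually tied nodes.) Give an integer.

4

4's neighbors: 0, 3, 6, and 7.
Neighbor pairs that are themselves tied: 4–0–6; 4–3–6; 4–3–7; 4–6–7. Each forms one triangle with 4, for 4 in total.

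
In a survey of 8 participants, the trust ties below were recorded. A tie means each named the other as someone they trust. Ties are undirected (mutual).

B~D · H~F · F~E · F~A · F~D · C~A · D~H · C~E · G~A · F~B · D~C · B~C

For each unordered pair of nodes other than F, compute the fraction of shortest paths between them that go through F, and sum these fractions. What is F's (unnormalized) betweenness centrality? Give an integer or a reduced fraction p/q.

Pairs whose geodesics pass through F — G–B: 1/2; G–E: 1/2; G–D: 1/2; G–H: 1; B–E: 1/2; B–A: 1/2; B–H: 1/2; E–A: 1/2; E–D: 1/2; E–H: 1; A–D: 1/2; A–H: 1.
All other pairs contribute 0.
Summing the contributions gives betweenness(F) = 15/2.

15/2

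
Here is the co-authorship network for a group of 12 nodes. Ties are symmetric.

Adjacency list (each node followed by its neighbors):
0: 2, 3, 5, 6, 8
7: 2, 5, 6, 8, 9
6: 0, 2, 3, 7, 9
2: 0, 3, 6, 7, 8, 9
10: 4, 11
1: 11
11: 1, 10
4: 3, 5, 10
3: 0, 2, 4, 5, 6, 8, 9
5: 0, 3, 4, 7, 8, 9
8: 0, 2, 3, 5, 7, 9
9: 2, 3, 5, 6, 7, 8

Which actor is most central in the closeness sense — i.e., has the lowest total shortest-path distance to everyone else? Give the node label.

Farness (sum of distances to all others) for each node — 0:23, 1:44, 2:22, 3:18, 4:20, 5:19, 6:23, 7:23, 8:22, 9:22, 10:26, 11:34.
The smallest farness is 18, for 3, so 3 has the highest closeness.

3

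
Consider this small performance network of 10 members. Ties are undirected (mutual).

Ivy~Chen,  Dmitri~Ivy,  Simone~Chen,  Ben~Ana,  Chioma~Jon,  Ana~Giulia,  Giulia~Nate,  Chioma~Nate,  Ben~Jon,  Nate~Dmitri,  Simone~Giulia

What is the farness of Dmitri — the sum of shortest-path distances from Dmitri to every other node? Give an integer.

Distances from Dmitri: Ana:3, Ben:4, Chen:2, Chioma:2, Giulia:2, Ivy:1, Jon:3, Nate:1, Simone:3.
Sum = 3 + 4 + 2 + 2 + 2 + 1 + 3 + 1 + 3 = 21.

21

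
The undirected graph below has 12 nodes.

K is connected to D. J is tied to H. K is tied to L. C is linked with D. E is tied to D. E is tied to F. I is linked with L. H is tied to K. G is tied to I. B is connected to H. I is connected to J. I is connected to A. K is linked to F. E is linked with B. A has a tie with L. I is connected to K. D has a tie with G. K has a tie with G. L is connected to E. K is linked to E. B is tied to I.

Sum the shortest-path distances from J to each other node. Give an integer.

Distances from J: A:2, B:2, C:4, D:3, E:3, F:3, G:2, H:1, I:1, K:2, L:2.
Sum = 2 + 2 + 4 + 3 + 3 + 3 + 2 + 1 + 1 + 2 + 2 = 25.

25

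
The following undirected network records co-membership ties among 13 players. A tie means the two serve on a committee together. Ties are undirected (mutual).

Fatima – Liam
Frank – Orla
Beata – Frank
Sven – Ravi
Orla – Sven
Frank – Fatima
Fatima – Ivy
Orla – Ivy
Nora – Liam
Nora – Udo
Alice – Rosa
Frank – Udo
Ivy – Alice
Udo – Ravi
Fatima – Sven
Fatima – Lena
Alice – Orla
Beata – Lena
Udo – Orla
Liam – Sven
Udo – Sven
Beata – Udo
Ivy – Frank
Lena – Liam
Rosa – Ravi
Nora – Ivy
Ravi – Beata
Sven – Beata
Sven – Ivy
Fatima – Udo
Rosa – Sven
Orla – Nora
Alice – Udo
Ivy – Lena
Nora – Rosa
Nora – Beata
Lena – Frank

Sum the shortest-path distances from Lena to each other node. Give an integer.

Distances from Lena: Alice:2, Beata:1, Fatima:1, Frank:1, Ivy:1, Liam:1, Nora:2, Orla:2, Ravi:2, Rosa:3, Sven:2, Udo:2.
Sum = 2 + 1 + 1 + 1 + 1 + 1 + 2 + 2 + 2 + 3 + 2 + 2 = 20.

20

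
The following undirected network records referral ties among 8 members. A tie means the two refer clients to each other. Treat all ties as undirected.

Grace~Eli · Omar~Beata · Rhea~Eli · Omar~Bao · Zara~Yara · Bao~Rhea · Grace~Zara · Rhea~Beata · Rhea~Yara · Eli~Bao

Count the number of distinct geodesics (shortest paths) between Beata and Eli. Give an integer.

The shortest distance is 2, and the only length-2 path is Beata–Rhea–Eli. So there is exactly 1 shortest path.

1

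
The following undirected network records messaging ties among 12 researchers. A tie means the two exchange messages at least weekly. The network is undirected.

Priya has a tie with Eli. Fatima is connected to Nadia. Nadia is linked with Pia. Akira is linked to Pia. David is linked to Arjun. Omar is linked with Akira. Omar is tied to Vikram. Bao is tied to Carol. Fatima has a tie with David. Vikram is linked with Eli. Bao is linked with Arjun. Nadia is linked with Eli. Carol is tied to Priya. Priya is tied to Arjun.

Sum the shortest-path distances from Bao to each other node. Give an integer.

Distances from Bao: Akira:6, Arjun:1, Carol:1, David:2, Eli:3, Fatima:3, Nadia:4, Omar:5, Pia:5, Priya:2, Vikram:4.
Sum = 6 + 1 + 1 + 2 + 3 + 3 + 4 + 5 + 5 + 2 + 4 = 36.

36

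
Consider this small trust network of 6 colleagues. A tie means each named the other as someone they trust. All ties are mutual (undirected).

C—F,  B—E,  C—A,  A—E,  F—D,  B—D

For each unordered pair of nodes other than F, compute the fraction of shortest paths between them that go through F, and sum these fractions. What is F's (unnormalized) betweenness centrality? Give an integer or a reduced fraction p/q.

Pairs whose geodesics pass through F — C–B: 1/2; C–D: 1; A–D: 1/2.
All other pairs contribute 0.
Summing the contributions gives betweenness(F) = 2.

2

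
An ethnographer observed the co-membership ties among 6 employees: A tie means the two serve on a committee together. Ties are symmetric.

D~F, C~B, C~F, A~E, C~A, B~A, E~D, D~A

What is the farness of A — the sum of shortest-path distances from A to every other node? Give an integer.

Distances from A: B:1, C:1, D:1, E:1, F:2.
Sum = 1 + 1 + 1 + 1 + 2 = 6.

6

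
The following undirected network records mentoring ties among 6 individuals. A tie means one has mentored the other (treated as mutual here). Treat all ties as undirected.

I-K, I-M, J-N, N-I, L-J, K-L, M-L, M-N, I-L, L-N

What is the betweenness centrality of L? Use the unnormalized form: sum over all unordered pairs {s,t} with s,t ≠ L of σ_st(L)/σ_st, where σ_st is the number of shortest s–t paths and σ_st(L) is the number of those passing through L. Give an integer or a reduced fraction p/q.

Pairs whose geodesics pass through L — N–K: 1/2; K–J: 1; K–M: 1/2; J–M: 1/2; J–I: 1/2.
All other pairs contribute 0.
Summing the contributions gives betweenness(L) = 3.

3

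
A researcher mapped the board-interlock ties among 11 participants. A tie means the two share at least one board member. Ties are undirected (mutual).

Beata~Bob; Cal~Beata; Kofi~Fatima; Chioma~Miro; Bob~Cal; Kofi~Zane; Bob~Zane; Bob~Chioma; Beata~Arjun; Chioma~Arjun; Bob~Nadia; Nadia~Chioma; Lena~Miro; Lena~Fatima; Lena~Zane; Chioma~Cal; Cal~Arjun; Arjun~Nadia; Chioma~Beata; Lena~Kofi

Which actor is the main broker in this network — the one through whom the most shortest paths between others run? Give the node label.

Unnormalized betweenness of each node: Arjun:2/3, Beata:7/10, Bob:202/15, Cal:7/10, Chioma:166/15, Fatima:0, Kofi:2, Lena:87/10, Miro:36/5, Nadia:7/10, Zane:54/5.
Bob has the largest value, 202/15, making it the main broker — the node through which the most shortest paths run.

Bob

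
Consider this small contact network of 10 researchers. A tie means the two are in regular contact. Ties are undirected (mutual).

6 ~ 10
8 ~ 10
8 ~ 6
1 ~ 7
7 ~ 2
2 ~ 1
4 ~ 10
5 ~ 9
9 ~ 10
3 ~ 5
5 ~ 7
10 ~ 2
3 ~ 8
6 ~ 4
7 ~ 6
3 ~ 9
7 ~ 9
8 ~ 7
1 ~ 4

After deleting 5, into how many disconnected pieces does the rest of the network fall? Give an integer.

5's neighbors (3, 7, and 9) remain reachable from one another through other ties, so the rest of the network stays in one piece.

1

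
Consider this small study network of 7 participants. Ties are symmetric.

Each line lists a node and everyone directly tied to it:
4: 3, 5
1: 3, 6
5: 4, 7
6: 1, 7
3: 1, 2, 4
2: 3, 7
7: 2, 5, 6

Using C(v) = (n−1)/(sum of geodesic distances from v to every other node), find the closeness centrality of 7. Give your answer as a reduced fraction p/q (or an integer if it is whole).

Distances from 7: 1:2, 2:1, 3:2, 4:2, 5:1, 6:1. Sum = 9.
n = 7, so closeness = 6/9 = 2/3.

2/3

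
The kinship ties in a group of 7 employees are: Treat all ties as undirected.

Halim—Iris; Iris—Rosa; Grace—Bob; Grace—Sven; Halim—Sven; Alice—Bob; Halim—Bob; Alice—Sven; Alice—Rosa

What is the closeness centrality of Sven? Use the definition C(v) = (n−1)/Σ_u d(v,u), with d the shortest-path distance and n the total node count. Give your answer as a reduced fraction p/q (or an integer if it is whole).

2/3

Distances from Sven: Alice:1, Bob:2, Grace:1, Halim:1, Iris:2, Rosa:2. Sum = 9.
n = 7, so closeness = 6/9 = 2/3.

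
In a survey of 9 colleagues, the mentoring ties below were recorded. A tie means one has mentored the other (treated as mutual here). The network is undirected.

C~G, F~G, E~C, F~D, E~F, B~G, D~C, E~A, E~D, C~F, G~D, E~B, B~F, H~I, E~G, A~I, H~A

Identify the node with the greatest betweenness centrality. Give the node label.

E

Unnormalized betweenness of each node: A:12, B:0, C:0, D:0, E:47/3, F:2/3, G:2/3, H:0, I:0.
E has the largest value, 47/3, making it the main broker — the node through which the most shortest paths run.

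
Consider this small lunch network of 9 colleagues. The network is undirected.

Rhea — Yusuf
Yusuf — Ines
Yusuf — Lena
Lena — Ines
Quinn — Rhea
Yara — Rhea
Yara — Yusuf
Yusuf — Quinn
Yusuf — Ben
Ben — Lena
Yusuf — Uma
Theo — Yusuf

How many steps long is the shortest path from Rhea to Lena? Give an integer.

2

One shortest route is Rhea – Yusuf – Lena, which uses 2 edges, and Rhea and Lena are not directly tied, so nothing shorter exists. So d(Rhea,Lena) = 2.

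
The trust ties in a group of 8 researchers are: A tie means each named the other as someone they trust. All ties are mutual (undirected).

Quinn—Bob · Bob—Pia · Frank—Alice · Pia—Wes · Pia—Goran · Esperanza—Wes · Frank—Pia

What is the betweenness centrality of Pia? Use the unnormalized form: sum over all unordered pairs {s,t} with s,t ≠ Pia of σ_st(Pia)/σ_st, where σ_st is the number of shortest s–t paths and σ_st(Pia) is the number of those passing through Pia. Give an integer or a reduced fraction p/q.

18

Pairs whose geodesics pass through Pia — Bob–Wes: 1; Bob–Frank: 1; Bob–Goran: 1; Bob–Esperanza: 1; Bob–Alice: 1; Wes–Frank: 1; Wes–Goran: 1; Wes–Alice: 1; Wes–Quinn: 1; Frank–Goran: 1; Frank–Esperanza: 1; Frank–Quinn: 1; Goran–Esperanza: 1; Goran–Alice: 1 … (+4 more pairs).
All other pairs contribute 0.
Summing the contributions gives betweenness(Pia) = 18.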